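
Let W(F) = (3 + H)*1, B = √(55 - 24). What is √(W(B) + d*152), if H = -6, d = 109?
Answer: √16565 ≈ 128.71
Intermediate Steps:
B = √31 ≈ 5.5678
W(F) = -3 (W(F) = (3 - 6)*1 = -3*1 = -3)
√(W(B) + d*152) = √(-3 + 109*152) = √(-3 + 16568) = √16565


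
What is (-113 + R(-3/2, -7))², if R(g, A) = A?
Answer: 14400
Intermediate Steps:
(-113 + R(-3/2, -7))² = (-113 - 7)² = (-120)² = 14400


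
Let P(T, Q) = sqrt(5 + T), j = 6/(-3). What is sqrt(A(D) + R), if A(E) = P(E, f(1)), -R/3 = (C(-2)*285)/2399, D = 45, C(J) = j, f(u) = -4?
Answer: sqrt(4102290 + 28776005*sqrt(2))/2399 ≈ 2.7900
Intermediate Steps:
j = -2 (j = 6*(-1/3) = -2)
C(J) = -2
R = 1710/2399 (R = -3*(-2*285)/2399 = -(-1710)/2399 = -3*(-570/2399) = 1710/2399 ≈ 0.71280)
A(E) = sqrt(5 + E)
sqrt(A(D) + R) = sqrt(sqrt(5 + 45) + 1710/2399) = sqrt(sqrt(50) + 1710/2399) = sqrt(5*sqrt(2) + 1710/2399) = sqrt(1710/2399 + 5*sqrt(2))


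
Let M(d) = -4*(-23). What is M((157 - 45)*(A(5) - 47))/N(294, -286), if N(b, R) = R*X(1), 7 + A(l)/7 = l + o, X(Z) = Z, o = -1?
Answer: -46/143 ≈ -0.32168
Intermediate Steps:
A(l) = -56 + 7*l (A(l) = -49 + 7*(l - 1) = -49 + 7*(-1 + l) = -49 + (-7 + 7*l) = -56 + 7*l)
N(b, R) = R (N(b, R) = R*1 = R)
M(d) = 92
M((157 - 45)*(A(5) - 47))/N(294, -286) = 92/(-286) = 92*(-1/286) = -46/143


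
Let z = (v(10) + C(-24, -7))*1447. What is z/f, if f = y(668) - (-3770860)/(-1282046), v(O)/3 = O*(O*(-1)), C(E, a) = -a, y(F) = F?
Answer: -271775162333/426317934 ≈ -637.49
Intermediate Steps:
v(O) = -3*O² (v(O) = 3*(O*(O*(-1))) = 3*(O*(-O)) = 3*(-O²) = -3*O²)
f = 426317934/641023 (f = 668 - (-3770860)/(-1282046) = 668 - (-3770860)*(-1)/1282046 = 668 - 1*1885430/641023 = 668 - 1885430/641023 = 426317934/641023 ≈ 665.06)
z = -423971 (z = (-3*10² - 1*(-7))*1447 = (-3*100 + 7)*1447 = (-300 + 7)*1447 = -293*1447 = -423971)
z/f = -423971/426317934/641023 = -423971*641023/426317934 = -271775162333/426317934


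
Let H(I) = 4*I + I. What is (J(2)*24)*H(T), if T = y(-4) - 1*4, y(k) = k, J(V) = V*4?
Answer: -7680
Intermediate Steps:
J(V) = 4*V
T = -8 (T = -4 - 1*4 = -4 - 4 = -8)
H(I) = 5*I
(J(2)*24)*H(T) = ((4*2)*24)*(5*(-8)) = (8*24)*(-40) = 192*(-40) = -7680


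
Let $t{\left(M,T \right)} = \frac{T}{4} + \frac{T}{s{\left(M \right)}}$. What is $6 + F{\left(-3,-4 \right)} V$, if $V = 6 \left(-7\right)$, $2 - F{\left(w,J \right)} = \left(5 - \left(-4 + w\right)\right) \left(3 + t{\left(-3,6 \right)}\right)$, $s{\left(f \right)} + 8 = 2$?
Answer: $1686$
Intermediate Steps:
$s{\left(f \right)} = -6$ ($s{\left(f \right)} = -8 + 2 = -6$)
$t{\left(M,T \right)} = \frac{T}{12}$ ($t{\left(M,T \right)} = \frac{T}{4} + \frac{T}{-6} = T \frac{1}{4} + T \left(- \frac{1}{6}\right) = \frac{T}{4} - \frac{T}{6} = \frac{T}{12}$)
$F{\left(w,J \right)} = - \frac{59}{2} + \frac{7 w}{2}$ ($F{\left(w,J \right)} = 2 - \left(5 - \left(-4 + w\right)\right) \left(3 + \frac{1}{12} \cdot 6\right) = 2 - \left(9 - w\right) \left(3 + \frac{1}{2}\right) = 2 - \left(9 - w\right) \frac{7}{2} = 2 - \left(\frac{63}{2} - \frac{7 w}{2}\right) = 2 + \left(- \frac{63}{2} + \frac{7 w}{2}\right) = - \frac{59}{2} + \frac{7 w}{2}$)
$V = -42$
$6 + F{\left(-3,-4 \right)} V = 6 + \left(- \frac{59}{2} + \frac{7}{2} \left(-3\right)\right) \left(-42\right) = 6 + \left(- \frac{59}{2} - \frac{21}{2}\right) \left(-42\right) = 6 - -1680 = 6 + 1680 = 1686$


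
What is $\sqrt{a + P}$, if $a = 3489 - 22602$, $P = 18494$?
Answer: $i \sqrt{619} \approx 24.88 i$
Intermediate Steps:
$a = -19113$ ($a = 3489 - 22602 = -19113$)
$\sqrt{a + P} = \sqrt{-19113 + 18494} = \sqrt{-619} = i \sqrt{619}$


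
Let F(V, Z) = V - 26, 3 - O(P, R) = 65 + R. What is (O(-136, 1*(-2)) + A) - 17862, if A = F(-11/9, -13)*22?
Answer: -166688/9 ≈ -18521.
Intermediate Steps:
O(P, R) = -62 - R (O(P, R) = 3 - (65 + R) = 3 + (-65 - R) = -62 - R)
F(V, Z) = -26 + V
A = -5390/9 (A = (-26 - 11/9)*22 = -245/9*22 = -5390/9 ≈ -598.89)
(O(-136, 1*(-2)) + A) - 17862 = ((-62 - (-2)) - 5390/9) - 17862 = ((-62 - 1*(-2)) - 5390/9) - 17862 = ((-62 + 2) - 5390/9) - 17862 = (-60 - 5390/9) - 17862 = -5930/9 - 17862 = -166688/9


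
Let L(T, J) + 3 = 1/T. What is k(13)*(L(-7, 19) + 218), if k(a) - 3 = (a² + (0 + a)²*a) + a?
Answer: 3582528/7 ≈ 5.1179e+5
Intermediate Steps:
L(T, J) = -3 + 1/T
k(a) = 3 + a + a² + a³ (k(a) = 3 + ((a² + (0 + a)²*a) + a) = 3 + ((a² + a²*a) + a) = 3 + ((a² + a³) + a) = 3 + (a + a² + a³) = 3 + a + a² + a³)
k(13)*(L(-7, 19) + 218) = (3 + 13 + 13² + 13³)*((-3 + 1/(-7)) + 218) = (3 + 13 + 169 + 2197)*((-3 - ⅐) + 218) = 2382*(-22/7 + 218) = 2382*(1504/7) = 3582528/7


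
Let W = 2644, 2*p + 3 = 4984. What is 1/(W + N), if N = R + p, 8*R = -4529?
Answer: 8/36547 ≈ 0.00021890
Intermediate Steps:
R = -4529/8 (R = (⅛)*(-4529) = -4529/8 ≈ -566.13)
p = 4981/2 (p = -3/2 + (½)*4984 = -3/2 + 2492 = 4981/2 ≈ 2490.5)
N = 15395/8 (N = -4529/8 + 4981/2 = 15395/8 ≈ 1924.4)
1/(W + N) = 1/(2644 + 15395/8) = 1/(36547/8) = 8/36547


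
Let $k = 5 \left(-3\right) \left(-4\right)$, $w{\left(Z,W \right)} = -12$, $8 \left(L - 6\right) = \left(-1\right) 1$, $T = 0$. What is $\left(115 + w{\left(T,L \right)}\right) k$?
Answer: $6180$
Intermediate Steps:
$L = \frac{47}{8}$ ($L = 6 + \frac{\left(-1\right) 1}{8} = 6 + \frac{1}{8} \left(-1\right) = 6 - \frac{1}{8} = \frac{47}{8} \approx 5.875$)
$k = 60$ ($k = \left(-15\right) \left(-4\right) = 60$)
$\left(115 + w{\left(T,L \right)}\right) k = \left(115 - 12\right) 60 = 103 \cdot 60 = 6180$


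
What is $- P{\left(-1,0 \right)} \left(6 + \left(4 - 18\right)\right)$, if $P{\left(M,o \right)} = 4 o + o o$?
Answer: $0$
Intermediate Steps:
$P{\left(M,o \right)} = o^{2} + 4 o$ ($P{\left(M,o \right)} = 4 o + o^{2} = o^{2} + 4 o$)
$- P{\left(-1,0 \right)} \left(6 + \left(4 - 18\right)\right) = - 0 \left(4 + 0\right) \left(6 + \left(4 - 18\right)\right) = - 0 \cdot 4 \left(6 + \left(4 - 18\right)\right) = \left(-1\right) 0 \left(6 - 14\right) = 0 \left(-8\right) = 0$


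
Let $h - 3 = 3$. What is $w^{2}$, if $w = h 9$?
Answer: $2916$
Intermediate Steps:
$h = 6$ ($h = 3 + 3 = 6$)
$w = 54$ ($w = 6 \cdot 9 = 54$)
$w^{2} = 54^{2} = 2916$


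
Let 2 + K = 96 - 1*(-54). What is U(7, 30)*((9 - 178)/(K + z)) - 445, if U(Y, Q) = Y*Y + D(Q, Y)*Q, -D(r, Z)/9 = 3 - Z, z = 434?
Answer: -449791/582 ≈ -772.84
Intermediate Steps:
D(r, Z) = -27 + 9*Z (D(r, Z) = -9*(3 - Z) = -27 + 9*Z)
K = 148 (K = -2 + (96 - 1*(-54)) = -2 + (96 + 54) = -2 + 150 = 148)
U(Y, Q) = Y² + Q*(-27 + 9*Y) (U(Y, Q) = Y*Y + (-27 + 9*Y)*Q = Y² + Q*(-27 + 9*Y))
U(7, 30)*((9 - 178)/(K + z)) - 445 = (7² + 9*30*(-3 + 7))*((9 - 178)/(148 + 434)) - 445 = (49 + 9*30*4)*(-169/582) - 445 = (49 + 1080)*(-169*1/582) - 445 = 1129*(-169/582) - 445 = -190801/582 - 445 = -449791/582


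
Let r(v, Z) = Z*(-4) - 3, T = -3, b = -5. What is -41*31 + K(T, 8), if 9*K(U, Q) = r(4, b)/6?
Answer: -68617/54 ≈ -1270.7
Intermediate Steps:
r(v, Z) = -3 - 4*Z (r(v, Z) = -4*Z - 3 = -3 - 4*Z)
K(U, Q) = 17/54 (K(U, Q) = ((-3 - 4*(-5))/6)/9 = ((-3 + 20)*(⅙))/9 = (17*(⅙))/9 = (⅑)*(17/6) = 17/54)
-41*31 + K(T, 8) = -41*31 + 17/54 = -1271 + 17/54 = -68617/54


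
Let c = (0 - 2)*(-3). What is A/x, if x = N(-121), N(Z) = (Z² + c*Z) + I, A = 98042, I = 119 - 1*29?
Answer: 98042/14005 ≈ 7.0005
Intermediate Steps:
I = 90 (I = 119 - 29 = 90)
c = 6 (c = -2*(-3) = 6)
N(Z) = 90 + Z² + 6*Z (N(Z) = (Z² + 6*Z) + 90 = 90 + Z² + 6*Z)
x = 14005 (x = 90 + (-121)² + 6*(-121) = 90 + 14641 - 726 = 14005)
A/x = 98042/14005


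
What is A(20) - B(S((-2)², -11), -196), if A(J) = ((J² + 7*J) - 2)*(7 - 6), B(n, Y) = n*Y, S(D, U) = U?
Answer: -1618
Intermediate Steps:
B(n, Y) = Y*n
A(J) = -2 + J² + 7*J (A(J) = (-2 + J² + 7*J)*1 = -2 + J² + 7*J)
A(20) - B(S((-2)², -11), -196) = (-2 + 20² + 7*20) - (-196)*(-11) = (-2 + 400 + 140) - 1*2156 = 538 - 2156 = -1618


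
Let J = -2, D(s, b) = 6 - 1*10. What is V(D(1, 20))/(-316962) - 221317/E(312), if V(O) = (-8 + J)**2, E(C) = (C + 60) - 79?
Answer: -35074554127/46434933 ≈ -755.35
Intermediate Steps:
D(s, b) = -4 (D(s, b) = 6 - 10 = -4)
E(C) = -19 + C (E(C) = (60 + C) - 79 = -19 + C)
V(O) = 100 (V(O) = (-8 - 2)**2 = (-10)**2 = 100)
V(D(1, 20))/(-316962) - 221317/E(312) = 100/(-316962) - 221317/(-19 + 312) = 100*(-1/316962) - 221317/293 = -50/158481 - 221317*1/293 = -50/158481 - 221317/293 = -35074554127/46434933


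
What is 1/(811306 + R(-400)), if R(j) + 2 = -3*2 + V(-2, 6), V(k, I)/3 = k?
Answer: 1/811292 ≈ 1.2326e-6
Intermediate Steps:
V(k, I) = 3*k
R(j) = -14 (R(j) = -2 + (-3*2 + 3*(-2)) = -2 + (-6 - 6) = -2 - 12 = -14)
1/(811306 + R(-400)) = 1/(811306 - 14) = 1/811292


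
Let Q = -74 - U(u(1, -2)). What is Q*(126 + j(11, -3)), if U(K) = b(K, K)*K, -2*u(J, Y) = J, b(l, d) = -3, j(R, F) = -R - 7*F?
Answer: -10268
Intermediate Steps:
u(J, Y) = -J/2
U(K) = -3*K
Q = -151/2 (Q = -74 - (-3)*(-½*1) = -74 - (-3)*(-1)/2 = -74 - 1*3/2 = -74 - 3/2 = -151/2 ≈ -75.500)
Q*(126 + j(11, -3)) = -151*(126 + (-1*11 - 7*(-3)))/2 = -151*(126 + (-11 + 21))/2 = -151*(126 + 10)/2 = -151/2*136 = -10268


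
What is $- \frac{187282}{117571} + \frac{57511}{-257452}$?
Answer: $- \frac{54977751245}{30268889092} \approx -1.8163$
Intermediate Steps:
$- \frac{187282}{117571} + \frac{57511}{-257452} = \left(-187282\right) \frac{1}{117571} + 57511 \left(- \frac{1}{257452}\right) = - \frac{187282}{117571} - \frac{57511}{257452} = - \frac{54977751245}{30268889092}$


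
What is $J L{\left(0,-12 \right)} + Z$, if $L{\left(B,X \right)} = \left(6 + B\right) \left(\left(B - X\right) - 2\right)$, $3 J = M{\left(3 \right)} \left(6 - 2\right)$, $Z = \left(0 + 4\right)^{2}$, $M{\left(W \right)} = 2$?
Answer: $176$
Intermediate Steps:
$Z = 16$ ($Z = 4^{2} = 16$)
$J = \frac{8}{3}$ ($J = \frac{2 \left(6 - 2\right)}{3} = \frac{2 \cdot 4}{3} = \frac{1}{3} \cdot 8 = \frac{8}{3} \approx 2.6667$)
$L{\left(B,X \right)} = \left(6 + B\right) \left(-2 + B - X\right)$
$J L{\left(0,-12 \right)} + Z = \frac{8 \left(-12 + 0^{2} - -72 + 4 \cdot 0 - 0 \left(-12\right)\right)}{3} + 16 = \frac{8 \left(-12 + 0 + 72 + 0 + 0\right)}{3} + 16 = \frac{8}{3} \cdot 60 + 16 = 160 + 16 = 176$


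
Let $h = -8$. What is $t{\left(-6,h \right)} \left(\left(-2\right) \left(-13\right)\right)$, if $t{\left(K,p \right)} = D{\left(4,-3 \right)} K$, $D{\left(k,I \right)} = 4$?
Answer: $-624$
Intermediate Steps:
$t{\left(K,p \right)} = 4 K$
$t{\left(-6,h \right)} \left(\left(-2\right) \left(-13\right)\right) = 4 \left(-6\right) \left(\left(-2\right) \left(-13\right)\right) = \left(-24\right) 26 = -624$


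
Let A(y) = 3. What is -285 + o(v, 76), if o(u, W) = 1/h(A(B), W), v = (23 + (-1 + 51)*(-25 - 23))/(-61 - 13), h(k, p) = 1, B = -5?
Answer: -284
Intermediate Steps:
v = 2377/74 (v = (23 + 50*(-48))/(-74) = (23 - 2400)*(-1/74) = -2377*(-1/74) = 2377/74 ≈ 32.122)
o(u, W) = 1 (o(u, W) = 1/1 = 1)
-285 + o(v, 76) = -285 + 1 = -284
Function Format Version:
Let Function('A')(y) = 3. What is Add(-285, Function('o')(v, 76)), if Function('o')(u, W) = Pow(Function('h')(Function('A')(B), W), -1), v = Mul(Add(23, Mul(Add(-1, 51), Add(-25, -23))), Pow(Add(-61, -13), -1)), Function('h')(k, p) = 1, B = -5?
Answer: -284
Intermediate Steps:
v = Rational(2377, 74) (v = Mul(Add(23, Mul(50, -48)), Pow(-74, -1)) = Mul(Add(23, -2400), Rational(-1, 74)) = Mul(-2377, Rational(-1, 74)) = Rational(2377, 74) ≈ 32.122)
Function('o')(u, W) = 1 (Function('o')(u, W) = Pow(1, -1) = 1)
Add(-285, Function('o')(v, 76)) = Add(-285, 1) = -284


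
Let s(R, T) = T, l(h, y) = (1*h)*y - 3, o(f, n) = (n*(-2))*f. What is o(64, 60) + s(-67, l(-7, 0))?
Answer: -7683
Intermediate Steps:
o(f, n) = -2*f*n (o(f, n) = (-2*n)*f = -2*f*n)
l(h, y) = -3 + h*y (l(h, y) = h*y - 3 = -3 + h*y)
o(64, 60) + s(-67, l(-7, 0)) = -2*64*60 + (-3 - 7*0) = -7680 + (-3 + 0) = -7680 - 3 = -7683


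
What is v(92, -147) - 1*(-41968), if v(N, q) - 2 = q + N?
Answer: 41915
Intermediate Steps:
v(N, q) = 2 + N + q (v(N, q) = 2 + (q + N) = 2 + (N + q) = 2 + N + q)
v(92, -147) - 1*(-41968) = (2 + 92 - 147) - 1*(-41968) = -53 + 41968 = 41915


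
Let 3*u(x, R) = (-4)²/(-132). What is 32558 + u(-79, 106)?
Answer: 3223238/99 ≈ 32558.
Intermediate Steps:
u(x, R) = -4/99 (u(x, R) = ((-4)²/(-132))/3 = (16*(-1/132))/3 = (⅓)*(-4/33) = -4/99)
32558 + u(-79, 106) = 32558 - 4/99 = 3223238/99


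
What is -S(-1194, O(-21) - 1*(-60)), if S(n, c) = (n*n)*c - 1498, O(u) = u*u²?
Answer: 13117278334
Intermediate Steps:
O(u) = u³
S(n, c) = -1498 + c*n² (S(n, c) = n²*c - 1498 = c*n² - 1498 = -1498 + c*n²)
-S(-1194, O(-21) - 1*(-60)) = -(-1498 + ((-21)³ - 1*(-60))*(-1194)²) = -(-1498 + (-9261 + 60)*1425636) = -(-1498 - 9201*1425636) = -(-1498 - 13117276836) = -1*(-13117278334) = 13117278334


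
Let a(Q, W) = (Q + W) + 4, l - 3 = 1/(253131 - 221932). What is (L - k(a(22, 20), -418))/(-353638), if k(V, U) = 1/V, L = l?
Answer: -4274309/507524990252 ≈ -8.4219e-6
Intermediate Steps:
l = 93598/31199 (l = 3 + 1/(253131 - 221932) = 3 + 1/31199 = 93598/31199 ≈ 3.0000)
a(Q, W) = 4 + Q + W
L = 93598/31199 ≈ 3.0000
(L - k(a(22, 20), -418))/(-353638) = (93598/31199 - 1/(4 + 22 + 20))/(-353638) = (93598/31199 - 1/46)*(-1/353638) = (4274309/1435154)*(-1/353638) = -4274309/507524990252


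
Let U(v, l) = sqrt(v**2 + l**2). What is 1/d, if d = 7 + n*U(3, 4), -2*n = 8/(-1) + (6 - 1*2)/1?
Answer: 1/17 ≈ 0.058824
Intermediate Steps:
n = 2 (n = -(8/(-1) + (6 - 1*2)/1)/2 = -(8*(-1) + (6 - 2)*1)/2 = -(-8 + 4*1)/2 = -(-8 + 4)/2 = -1/2*(-4) = 2)
U(v, l) = sqrt(l**2 + v**2)
d = 17 (d = 7 + 2*sqrt(4**2 + 3**2) = 7 + 2*sqrt(16 + 9) = 7 + 2*sqrt(25) = 7 + 2*5 = 7 + 10 = 17)
1/d = 1/17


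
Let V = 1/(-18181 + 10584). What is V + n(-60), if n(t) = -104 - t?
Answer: -334269/7597 ≈ -44.000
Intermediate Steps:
V = -1/7597 (V = 1/(-7597) = -1/7597 ≈ -0.00013163)
V + n(-60) = -1/7597 + (-104 - 1*(-60)) = -1/7597 + (-104 + 60) = -1/7597 - 44 = -334269/7597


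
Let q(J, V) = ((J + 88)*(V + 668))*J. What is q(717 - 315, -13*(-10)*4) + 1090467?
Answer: 235102707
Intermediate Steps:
q(J, V) = J*(88 + J)*(668 + V) (q(J, V) = ((88 + J)*(668 + V))*J = J*(88 + J)*(668 + V))
q(717 - 315, -13*(-10)*4) + 1090467 = (717 - 315)*(58784 + 88*(-13*(-10)*4) + 668*(717 - 315) + (717 - 315)*(-13*(-10)*4)) + 1090467 = 402*(58784 + 88*(130*4) + 668*402 + 402*(130*4)) + 1090467 = 402*(58784 + 88*520 + 268536 + 402*520) + 1090467 = 402*(58784 + 45760 + 268536 + 209040) + 1090467 = 402*582120 + 1090467 = 234012240 + 1090467 = 235102707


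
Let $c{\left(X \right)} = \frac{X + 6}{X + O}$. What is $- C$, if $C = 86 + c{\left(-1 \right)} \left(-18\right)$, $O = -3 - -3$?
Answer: $-176$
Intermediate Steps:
$O = 0$ ($O = -3 + 3 = 0$)
$c{\left(X \right)} = \frac{6 + X}{X}$ ($c{\left(X \right)} = \frac{X + 6}{X + 0} = \frac{6 + X}{X}$)
$C = 176$ ($C = 86 + \frac{6 - 1}{-1} \left(-18\right) = 86 + \left(-1\right) 5 \left(-18\right) = 86 - -90 = 86 + 90 = 176$)
$- C = \left(-1\right) 176 = -176$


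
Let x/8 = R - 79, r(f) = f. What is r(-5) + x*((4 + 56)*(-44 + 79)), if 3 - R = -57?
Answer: -319205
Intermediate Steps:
R = 60 (R = 3 - 1*(-57) = 3 + 57 = 60)
x = -152 (x = 8*(60 - 79) = 8*(-19) = -152)
r(-5) + x*((4 + 56)*(-44 + 79)) = -5 - 152*(4 + 56)*(-44 + 79) = -5 - 9120*35 = -5 - 152*2100 = -5 - 319200 = -319205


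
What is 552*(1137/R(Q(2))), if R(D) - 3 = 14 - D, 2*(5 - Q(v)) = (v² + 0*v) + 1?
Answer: 1255248/29 ≈ 43284.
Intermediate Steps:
Q(v) = 9/2 - v²/2 (Q(v) = 5 - ((v² + 0*v) + 1)/2 = 5 - ((v² + 0) + 1)/2 = 5 - (v² + 1)/2 = 5 - (1 + v²)/2 = 5 + (-½ - v²/2) = 9/2 - v²/2)
R(D) = 17 - D (R(D) = 3 + (14 - D) = 17 - D)
552*(1137/R(Q(2))) = 552*(1137/(17 - (9/2 - ½*2²))) = 552*(1137/(17 - (9/2 - ½*4))) = 552*(1137/(17 - (9/2 - 2))) = 552*(1137/(17 - 1*5/2)) = 552*(1137/(17 - 5/2)) = 552*(1137/(29/2)) = 552*(1137*(2/29)) = 552*(2274/29) = 1255248/29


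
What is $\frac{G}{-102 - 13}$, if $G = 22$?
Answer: $- \frac{22}{115} \approx -0.1913$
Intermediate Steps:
$\frac{G}{-102 - 13} = \frac{1}{-102 - 13} \cdot 22 = \frac{1}{-115} \cdot 22 = \left(- \frac{1}{115}\right) 22 = - \frac{22}{115}$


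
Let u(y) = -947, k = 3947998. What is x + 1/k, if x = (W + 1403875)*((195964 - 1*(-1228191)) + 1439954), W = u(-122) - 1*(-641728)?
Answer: 23119940775902488993/3947998 ≈ 5.8561e+12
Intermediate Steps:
W = 640781 (W = -947 - 1*(-641728) = -947 + 641728 = 640781)
x = 5856117651504 (x = (640781 + 1403875)*((195964 - 1*(-1228191)) + 1439954) = 2044656*((195964 + 1228191) + 1439954) = 2044656*(1424155 + 1439954) = 2044656*2864109 = 5856117651504)
x + 1/k = 5856117651504 + 1/3947998 = 23119940775902488993/3947998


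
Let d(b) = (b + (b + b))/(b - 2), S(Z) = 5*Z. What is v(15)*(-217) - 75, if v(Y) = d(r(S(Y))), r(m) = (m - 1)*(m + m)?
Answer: -129975/179 ≈ -726.12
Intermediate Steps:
r(m) = 2*m*(-1 + m) (r(m) = (-1 + m)*(2*m) = 2*m*(-1 + m))
d(b) = 3*b/(-2 + b) (d(b) = (b + 2*b)/(-2 + b) = (3*b)/(-2 + b) = 3*b/(-2 + b))
v(Y) = 30*Y*(-1 + 5*Y)/(-2 + 10*Y*(-1 + 5*Y)) (v(Y) = 3*(2*(5*Y)*(-1 + 5*Y))/(-2 + 2*(5*Y)*(-1 + 5*Y)) = 3*(10*Y*(-1 + 5*Y))/(-2 + 10*Y*(-1 + 5*Y)) = 30*Y*(-1 + 5*Y)/(-2 + 10*Y*(-1 + 5*Y)))
v(15)*(-217) - 75 = (15*15*(-1 + 5*15)/(-1 + 5*15*(-1 + 5*15)))*(-217) - 75 = (15*15*(-1 + 75)/(-1 + 5*15*(-1 + 75)))*(-217) - 75 = (15*15*74/(-1 + 5*15*74))*(-217) - 75 = (15*15*74/(-1 + 5550))*(-217) - 75 = (15*15*74/5549)*(-217) - 75 = (15*15*(1/5549)*74)*(-217) - 75 = (16650/5549)*(-217) - 75 = -116550/179 - 75 = -129975/179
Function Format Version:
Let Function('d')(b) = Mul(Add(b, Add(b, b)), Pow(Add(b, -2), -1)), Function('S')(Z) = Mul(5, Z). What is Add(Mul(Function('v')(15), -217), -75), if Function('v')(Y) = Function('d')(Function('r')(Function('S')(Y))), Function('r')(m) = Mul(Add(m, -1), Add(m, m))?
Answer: Rational(-129975, 179) ≈ -726.12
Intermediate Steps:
Function('r')(m) = Mul(2, m, Add(-1, m)) (Function('r')(m) = Mul(Add(-1, m), Mul(2, m)) = Mul(2, m, Add(-1, m)))
Function('d')(b) = Mul(3, b, Pow(Add(-2, b), -1)) (Function('d')(b) = Mul(Add(b, Mul(2, b)), Pow(Add(-2, b), -1)) = Mul(Mul(3, b), Pow(Add(-2, b), -1)) = Mul(3, b, Pow(Add(-2, b), -1)))
Function('v')(Y) = Mul(30, Y, Pow(Add(-2, Mul(10, Y, Add(-1, Mul(5, Y)))), -1), Add(-1, Mul(5, Y))) (Function('v')(Y) = Mul(3, Mul(2, Mul(5, Y), Add(-1, Mul(5, Y))), Pow(Add(-2, Mul(2, Mul(5, Y), Add(-1, Mul(5, Y)))), -1)) = Mul(3, Mul(10, Y, Add(-1, Mul(5, Y))), Pow(Add(-2, Mul(10, Y, Add(-1, Mul(5, Y)))), -1)) = Mul(30, Y, Pow(Add(-2, Mul(10, Y, Add(-1, Mul(5, Y)))), -1), Add(-1, Mul(5, Y))))
Add(Mul(Function('v')(15), -217), -75) = Add(Mul(Mul(15, 15, Pow(Add(-1, Mul(5, 15, Add(-1, Mul(5, 15)))), -1), Add(-1, Mul(5, 15))), -217), -75) = Add(Mul(Mul(15, 15, Pow(Add(-1, Mul(5, 15, Add(-1, 75))), -1), Add(-1, 75)), -217), -75) = Add(Mul(Mul(15, 15, Pow(Add(-1, Mul(5, 15, 74)), -1), 74), -217), -75) = Add(Mul(Mul(15, 15, Pow(Add(-1, 5550), -1), 74), -217), -75) = Add(Mul(Mul(15, 15, Pow(5549, -1), 74), -217), -75) = Add(Mul(Mul(15, 15, Rational(1, 5549), 74), -217), -75) = Add(Mul(Rational(16650, 5549), -217), -75) = Add(Rational(-116550, 179), -75) = Rational(-129975, 179)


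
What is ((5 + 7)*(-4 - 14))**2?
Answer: 46656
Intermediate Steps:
((5 + 7)*(-4 - 14))**2 = (12*(-18))**2 = (-216)**2 = 46656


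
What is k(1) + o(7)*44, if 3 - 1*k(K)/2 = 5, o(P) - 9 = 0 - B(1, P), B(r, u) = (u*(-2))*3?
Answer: 2240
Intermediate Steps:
B(r, u) = -6*u (B(r, u) = -2*u*3 = -6*u)
o(P) = 9 + 6*P (o(P) = 9 + (0 - (-6)*P) = 9 + (0 + 6*P) = 9 + 6*P)
k(K) = -4 (k(K) = 6 - 2*5 = 6 - 10 = -4)
k(1) + o(7)*44 = -4 + (9 + 6*7)*44 = -4 + (9 + 42)*44 = -4 + 51*44 = -4 + 2244 = 2240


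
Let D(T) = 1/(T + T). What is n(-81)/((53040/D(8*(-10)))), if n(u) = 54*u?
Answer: 729/1414400 ≈ 0.00051541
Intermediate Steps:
D(T) = 1/(2*T)
n(-81)/((53040/D(8*(-10)))) = (54*(-81))/((53040/((1/(2*((8*(-10)))))))) = -4374/(53040/(((1/2)/(-80)))) = -4374/(53040/(((1/2)*(-1/80)))) = -4374/(53040/(-1/160)) = -4374/(53040*(-160)) = -4374/(-8486400) = -4374*(-1/8486400) = 729/1414400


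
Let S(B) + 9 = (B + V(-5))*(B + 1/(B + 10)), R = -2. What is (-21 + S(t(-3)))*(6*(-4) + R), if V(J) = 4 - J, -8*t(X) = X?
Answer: 1766505/2656 ≈ 665.10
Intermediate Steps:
t(X) = -X/8
S(B) = -9 + (9 + B)*(B + 1/(10 + B)) (S(B) = -9 + (B + (4 - 1*(-5)))*(B + 1/(B + 10)) = -9 + (B + (4 + 5))*(B + 1/(10 + B)) = -9 + (B + 9)*(B + 1/(10 + B)) = -9 + (9 + B)*(B + 1/(10 + B)))
(-21 + S(t(-3)))*(6*(-4) + R) = (-21 + (-81 + (-⅛*(-3))³ + 19*(-⅛*(-3))² + 82*(-⅛*(-3)))/(10 - ⅛*(-3)))*(6*(-4) - 2) = (-21 + (-81 + (3/8)³ + 19*(3/8)² + 82*(3/8))/(10 + 3/8))*(-24 - 2) = (-21 + (-81 + 27/512 + 19*(9/64) + 123/4)/(83/8))*(-26) = (-21 + 8*(-81 + 27/512 + 171/64 + 123/4)/83)*(-26) = (-21 + (8/83)*(-24333/512))*(-26) = (-21 - 24333/5312)*(-26) = -135885/5312*(-26) = 1766505/2656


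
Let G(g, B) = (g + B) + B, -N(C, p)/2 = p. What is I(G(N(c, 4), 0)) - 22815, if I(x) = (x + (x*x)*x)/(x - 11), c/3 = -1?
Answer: -432965/19 ≈ -22788.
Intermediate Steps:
c = -3 (c = 3*(-1) = -3)
N(C, p) = -2*p
G(g, B) = g + 2*B (G(g, B) = (B + g) + B = g + 2*B)
I(x) = (x + x³)/(-11 + x) (I(x) = (x + x²*x)/(-11 + x) = (x + x³)/(-11 + x))
I(G(N(c, 4), 0)) - 22815 = ((-2*4 + 2*0) + (-2*4 + 2*0)³)/(-11 + (-2*4 + 2*0)) - 22815 = ((-8 + 0) + (-8 + 0)³)/(-11 + (-8 + 0)) - 22815 = (-8 + (-8)³)/(-11 - 8) - 22815 = (-8 - 512)/(-19) - 22815 = -1/19*(-520) - 22815 = 520/19 - 22815 = -432965/19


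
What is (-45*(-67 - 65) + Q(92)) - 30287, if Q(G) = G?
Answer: -24255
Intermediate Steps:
(-45*(-67 - 65) + Q(92)) - 30287 = (-45*(-67 - 65) + 92) - 30287 = (-45*(-132) + 92) - 30287 = (5940 + 92) - 30287 = 6032 - 30287 = -24255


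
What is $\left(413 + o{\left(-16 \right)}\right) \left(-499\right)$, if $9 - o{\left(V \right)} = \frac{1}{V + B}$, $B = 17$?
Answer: $-210079$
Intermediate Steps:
$o{\left(V \right)} = 9 - \frac{1}{17 + V}$ ($o{\left(V \right)} = 9 - \frac{1}{V + 17} = 9 - \frac{1}{17 + V}$)
$\left(413 + o{\left(-16 \right)}\right) \left(-499\right) = \left(413 + \frac{152 + 9 \left(-16\right)}{17 - 16}\right) \left(-499\right) = \left(413 + \frac{152 - 144}{1}\right) \left(-499\right) = \left(413 + 1 \cdot 8\right) \left(-499\right) = \left(413 + 8\right) \left(-499\right) = 421 \left(-499\right) = -210079$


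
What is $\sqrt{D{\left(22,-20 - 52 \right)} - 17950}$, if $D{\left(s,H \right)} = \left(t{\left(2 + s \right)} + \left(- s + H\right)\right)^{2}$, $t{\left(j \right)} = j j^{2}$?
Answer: $5 \sqrt{7539798} \approx 13729.0$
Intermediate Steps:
$t{\left(j \right)} = j^{3}$
$D{\left(s,H \right)} = \left(H + \left(2 + s\right)^{3} - s\right)^{2}$ ($D{\left(s,H \right)} = \left(\left(2 + s\right)^{3} + \left(- s + H\right)\right)^{2} = \left(\left(2 + s\right)^{3} + \left(H - s\right)\right)^{2} = \left(H + \left(2 + s\right)^{3} - s\right)^{2}$)
$\sqrt{D{\left(22,-20 - 52 \right)} - 17950} = \sqrt{\left(\left(-20 - 52\right) + \left(2 + 22\right)^{3} - 22\right)^{2} - 17950} = \sqrt{\left(-72 + 24^{3} - 22\right)^{2} - 17950} = \sqrt{\left(-72 + 13824 - 22\right)^{2} - 17950} = \sqrt{13730^{2} - 17950} = \sqrt{188512900 - 17950} = \sqrt{188494950} = 5 \sqrt{7539798}$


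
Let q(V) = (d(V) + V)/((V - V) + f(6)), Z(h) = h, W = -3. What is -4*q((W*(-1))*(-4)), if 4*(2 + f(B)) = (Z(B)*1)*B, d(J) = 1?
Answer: 44/7 ≈ 6.2857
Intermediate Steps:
f(B) = -2 + B²/4 (f(B) = -2 + ((B*1)*B)/4 = -2 + (B*B)/4 = -2 + B²/4)
q(V) = ⅐ + V/7 (q(V) = (1 + V)/((V - V) + (-2 + (¼)*6²)) = (1 + V)/(0 + (-2 + (¼)*36)) = (1 + V)/(0 + (-2 + 9)) = (1 + V)/(0 + 7) = (1 + V)/7 = (1 + V)*(⅐) = ⅐ + V/7)
-4*q((W*(-1))*(-4)) = -4*(⅐ + (-3*(-1)*(-4))/7) = -4*(⅐ + (3*(-4))/7) = -4*(⅐ + (⅐)*(-12)) = -4*(⅐ - 12/7) = -4*(-11/7) = 44/7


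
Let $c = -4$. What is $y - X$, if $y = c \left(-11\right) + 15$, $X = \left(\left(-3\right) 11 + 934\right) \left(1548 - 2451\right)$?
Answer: $813662$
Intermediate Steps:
$X = -813603$ ($X = \left(-33 + 934\right) \left(-903\right) = 901 \left(-903\right) = -813603$)
$y = 59$ ($y = \left(-4\right) \left(-11\right) + 15 = 44 + 15 = 59$)
$y - X = 59 - -813603 = 59 + 813603 = 813662$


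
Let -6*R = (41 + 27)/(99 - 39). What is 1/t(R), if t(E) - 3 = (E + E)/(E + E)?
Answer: ¼ ≈ 0.25000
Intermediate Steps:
R = -17/90 (R = -(41 + 27)/(6*(99 - 39)) = -34/(3*60) = -⅙*17/15 = -17/90 ≈ -0.18889)
t(E) = 4 (t(E) = 3 + (E + E)/(E + E) = 3 + (2*E)/((2*E)) = 3 + (2*E)*(1/(2*E)) = 3 + 1 = 4)
1/t(R) = 1/4 = ¼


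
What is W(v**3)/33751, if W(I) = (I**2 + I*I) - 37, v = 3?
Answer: 1421/33751 ≈ 0.042102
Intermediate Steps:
W(I) = -37 + 2*I**2 (W(I) = (I**2 + I**2) - 37 = 2*I**2 - 37 = -37 + 2*I**2)
W(v**3)/33751 = (-37 + 2*(3**3)**2)/33751 = (-37 + 2*27**2)*(1/33751) = (-37 + 2*729)*(1/33751) = (-37 + 1458)*(1/33751) = 1421*(1/33751) = 1421/33751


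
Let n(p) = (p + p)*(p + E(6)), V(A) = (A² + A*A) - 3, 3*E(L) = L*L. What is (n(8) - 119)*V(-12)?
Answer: 57285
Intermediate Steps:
E(L) = L²/3 (E(L) = (L*L)/3 = L²/3)
V(A) = -3 + 2*A² (V(A) = (A² + A²) - 3 = 2*A² - 3 = -3 + 2*A²)
n(p) = 2*p*(12 + p) (n(p) = (p + p)*(p + (⅓)*6²) = (2*p)*(p + (⅓)*36) = (2*p)*(p + 12) = (2*p)*(12 + p) = 2*p*(12 + p))
(n(8) - 119)*V(-12) = (2*8*(12 + 8) - 119)*(-3 + 2*(-12)²) = (2*8*20 - 119)*(-3 + 2*144) = (320 - 119)*(-3 + 288) = 201*285 = 57285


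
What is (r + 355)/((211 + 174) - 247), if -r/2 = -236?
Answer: 827/138 ≈ 5.9928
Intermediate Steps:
r = 472 (r = -2*(-236) = 472)
(r + 355)/((211 + 174) - 247) = (472 + 355)/((211 + 174) - 247) = 827/(385 - 247) = 827/138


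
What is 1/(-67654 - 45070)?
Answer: -1/112724 ≈ -8.8712e-6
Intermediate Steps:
1/(-67654 - 45070) = 1/(-112724) = -1/112724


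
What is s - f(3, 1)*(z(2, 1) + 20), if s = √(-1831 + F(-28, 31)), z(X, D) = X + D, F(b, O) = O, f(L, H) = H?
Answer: -23 + 30*I*√2 ≈ -23.0 + 42.426*I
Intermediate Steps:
z(X, D) = D + X
s = 30*I*√2 (s = √(-1831 + 31) = √(-1800) = 30*I*√2 ≈ 42.426*I)
s - f(3, 1)*(z(2, 1) + 20) = 30*I*√2 - ((1 + 2) + 20) = 30*I*√2 - (3 + 20) = 30*I*√2 - 23 = -23 + 30*I*√2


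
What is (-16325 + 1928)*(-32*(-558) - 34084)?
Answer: 233634516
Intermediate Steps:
(-16325 + 1928)*(-32*(-558) - 34084) = -14397*(17856 - 34084) = -14397*(-16228) = 233634516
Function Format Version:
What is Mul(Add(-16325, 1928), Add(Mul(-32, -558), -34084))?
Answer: 233634516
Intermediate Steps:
Mul(Add(-16325, 1928), Add(Mul(-32, -558), -34084)) = Mul(-14397, Add(17856, -34084)) = Mul(-14397, -16228) = 233634516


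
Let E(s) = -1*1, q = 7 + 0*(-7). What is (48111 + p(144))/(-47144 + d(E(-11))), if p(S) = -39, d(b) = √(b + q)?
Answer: -1133153184/1111278365 - 24036*√6/1111278365 ≈ -1.0197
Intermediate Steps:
q = 7 (q = 7 + 0 = 7)
E(s) = -1
d(b) = √(7 + b) (d(b) = √(b + 7) = √(7 + b))
(48111 + p(144))/(-47144 + d(E(-11))) = (48111 - 39)/(-47144 + √(7 - 1)) = 48072/(-47144 + √6)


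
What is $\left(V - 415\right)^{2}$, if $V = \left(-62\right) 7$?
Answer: $720801$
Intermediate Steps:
$V = -434$
$\left(V - 415\right)^{2} = \left(-434 - 415\right)^{2} = \left(-849\right)^{2} = 720801$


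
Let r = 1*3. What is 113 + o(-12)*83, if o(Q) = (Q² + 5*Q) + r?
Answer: 7334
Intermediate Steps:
r = 3
o(Q) = 3 + Q² + 5*Q (o(Q) = (Q² + 5*Q) + 3 = 3 + Q² + 5*Q)
113 + o(-12)*83 = 113 + (3 + (-12)² + 5*(-12))*83 = 113 + (3 + 144 - 60)*83 = 113 + 87*83 = 113 + 7221 = 7334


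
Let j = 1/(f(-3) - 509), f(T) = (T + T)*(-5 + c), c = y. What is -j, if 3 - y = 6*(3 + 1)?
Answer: 1/353 ≈ 0.0028329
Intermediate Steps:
y = -21 (y = 3 - 6*(3 + 1) = 3 - 6*4 = 3 - 1*24 = 3 - 24 = -21)
c = -21
f(T) = -52*T (f(T) = (T + T)*(-5 - 21) = (2*T)*(-26) = -52*T)
j = -1/353 (j = 1/(-52*(-3) - 509) = 1/(156 - 509) = 1/(-353) = -1/353 ≈ -0.0028329)
-j = -1*(-1/353) = 1/353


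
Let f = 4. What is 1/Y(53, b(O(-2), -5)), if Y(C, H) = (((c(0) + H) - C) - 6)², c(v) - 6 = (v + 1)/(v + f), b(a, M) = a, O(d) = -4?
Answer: 16/51529 ≈ 0.00031050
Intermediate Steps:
c(v) = 6 + (1 + v)/(4 + v) (c(v) = 6 + (v + 1)/(v + 4) = 6 + (1 + v)/(4 + v))
Y(C, H) = (¼ + H - C)² (Y(C, H) = ((((25 + 7*0)/(4 + 0) + H) - C) - 6)² = ((((25 + 0)/4 + H) - C) - 6)² = ((((¼)*25 + H) - C) - 6)² = (((25/4 + H) - C) - 6)² = ((25/4 + H - C) - 6)² = (¼ + H - C)²)
1/Y(53, b(O(-2), -5)) = 1/((-1 - 4*(-4) + 4*53)²/16) = 1/((-1 + 16 + 212)²/16) = 1/((1/16)*227²) = 1/((1/16)*51529) = 1/(51529/16) = 16/51529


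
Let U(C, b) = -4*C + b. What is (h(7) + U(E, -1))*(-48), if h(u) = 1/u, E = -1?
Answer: -1056/7 ≈ -150.86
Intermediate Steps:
U(C, b) = b - 4*C
(h(7) + U(E, -1))*(-48) = (1/7 + (-1 - 4*(-1)))*(-48) = (1/7 + (-1 + 4))*(-48) = (1/7 + 3)*(-48) = (22/7)*(-48) = -1056/7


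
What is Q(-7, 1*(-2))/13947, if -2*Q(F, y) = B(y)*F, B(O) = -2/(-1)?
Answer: 7/13947 ≈ 0.00050190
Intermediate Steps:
B(O) = 2 (B(O) = -2*(-1) = 2)
Q(F, y) = -F
Q(-7, 1*(-2))/13947 = -1*(-7)/13947 = 7*(1/13947) = 7/13947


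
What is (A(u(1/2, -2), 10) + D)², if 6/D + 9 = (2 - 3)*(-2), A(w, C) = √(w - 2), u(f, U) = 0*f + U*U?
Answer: 134/49 - 12*√2/7 ≈ 0.31033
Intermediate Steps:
u(f, U) = U² (u(f, U) = 0 + U² = U²)
A(w, C) = √(-2 + w)
D = -6/7 (D = 6/(-9 + (2 - 3)*(-2)) = 6/(-9 - 1*(-2)) = 6/(-9 + 2) = 6/(-7) = 6*(-⅐) = -6/7 ≈ -0.85714)
(A(u(1/2, -2), 10) + D)² = (√(-2 + (-2)²) - 6/7)² = (√(-2 + 4) - 6/7)² = (√2 - 6/7)² = (-6/7 + √2)²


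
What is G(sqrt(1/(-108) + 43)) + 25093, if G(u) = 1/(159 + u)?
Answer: 68396132737/2725705 - 6*sqrt(13929)/2725705 ≈ 25093.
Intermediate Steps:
G(sqrt(1/(-108) + 43)) + 25093 = 1/(159 + sqrt(1/(-108) + 43)) + 25093 = 1/(159 + sqrt(-1/108 + 43)) + 25093 = 1/(159 + sqrt(4643/108)) + 25093 = 1/(159 + sqrt(13929)/18) + 25093 = 25093 + 1/(159 + sqrt(13929)/18)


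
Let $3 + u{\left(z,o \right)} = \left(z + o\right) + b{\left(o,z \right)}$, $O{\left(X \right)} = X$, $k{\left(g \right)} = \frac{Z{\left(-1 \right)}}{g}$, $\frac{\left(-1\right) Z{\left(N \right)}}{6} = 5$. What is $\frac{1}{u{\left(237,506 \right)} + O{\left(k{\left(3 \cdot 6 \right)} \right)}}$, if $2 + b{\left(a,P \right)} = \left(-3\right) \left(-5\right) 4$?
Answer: $\frac{3}{2389} \approx 0.0012558$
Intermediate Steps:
$Z{\left(N \right)} = -30$ ($Z{\left(N \right)} = \left(-6\right) 5 = -30$)
$k{\left(g \right)} = - \frac{30}{g}$
$b{\left(a,P \right)} = 58$ ($b{\left(a,P \right)} = -2 + \left(-3\right) \left(-5\right) 4 = -2 + 15 \cdot 4 = -2 + 60 = 58$)
$u{\left(z,o \right)} = 55 + o + z$ ($u{\left(z,o \right)} = -3 + \left(\left(z + o\right) + 58\right) = -3 + \left(\left(o + z\right) + 58\right) = -3 + \left(58 + o + z\right) = 55 + o + z$)
$\frac{1}{u{\left(237,506 \right)} + O{\left(k{\left(3 \cdot 6 \right)} \right)}} = \frac{1}{\left(55 + 506 + 237\right) - \frac{30}{3 \cdot 6}} = \frac{1}{798 - \frac{30}{18}} = \frac{1}{798 - \frac{5}{3}} = \frac{1}{\frac{2389}{3}} = \frac{3}{2389}$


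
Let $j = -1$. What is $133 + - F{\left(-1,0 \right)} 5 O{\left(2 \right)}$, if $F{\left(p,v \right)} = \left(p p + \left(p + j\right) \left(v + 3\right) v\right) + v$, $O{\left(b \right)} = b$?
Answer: $123$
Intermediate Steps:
$F{\left(p,v \right)} = v + p^{2} + v \left(-1 + p\right) \left(3 + v\right)$ ($F{\left(p,v \right)} = \left(p p + \left(p - 1\right) \left(v + 3\right) v\right) + v = \left(p^{2} + \left(-1 + p\right) \left(3 + v\right) v\right) + v = \left(p^{2} + v \left(-1 + p\right) \left(3 + v\right)\right) + v = v + p^{2} + v \left(-1 + p\right) \left(3 + v\right)$)
$133 + - F{\left(-1,0 \right)} 5 O{\left(2 \right)} = 133 + - (\left(-1\right)^{2} - 0^{2} - 0 - 0^{2} + 3 \left(-1\right) 0) 5 \cdot 2 = 133 + - (1 - 0 + 0 - 0 + 0) 10 = 133 + - (1 + 0 + 0 + 0 + 0) 10 = 133 + \left(-1\right) 1 \cdot 10 = 133 - 10 = 123$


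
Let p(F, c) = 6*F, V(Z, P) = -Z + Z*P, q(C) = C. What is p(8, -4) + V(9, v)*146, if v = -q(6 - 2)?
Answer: -6522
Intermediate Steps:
v = -4 (v = -(6 - 2) = -1*4 = -4)
V(Z, P) = -Z + P*Z
p(8, -4) + V(9, v)*146 = 6*8 + (9*(-1 - 4))*146 = 48 + (9*(-5))*146 = 48 - 45*146 = 48 - 6570 = -6522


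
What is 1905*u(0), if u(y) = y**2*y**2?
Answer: 0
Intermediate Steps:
u(y) = y**4
1905*u(0) = 1905*0**4 = 1905*0 = 0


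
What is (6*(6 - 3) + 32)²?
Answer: 2500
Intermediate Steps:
(6*(6 - 3) + 32)² = (6*3 + 32)² = (18 + 32)² = 50² = 2500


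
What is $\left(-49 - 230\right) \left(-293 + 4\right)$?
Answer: $80631$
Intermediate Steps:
$\left(-49 - 230\right) \left(-293 + 4\right) = \left(-279\right) \left(-289\right) = 80631$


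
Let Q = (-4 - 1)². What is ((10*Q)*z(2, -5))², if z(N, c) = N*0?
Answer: 0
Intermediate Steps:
Q = 25 (Q = (-5)² = 25)
z(N, c) = 0
((10*Q)*z(2, -5))² = ((10*25)*0)² = (250*0)² = 0² = 0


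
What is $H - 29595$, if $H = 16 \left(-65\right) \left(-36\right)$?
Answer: $7845$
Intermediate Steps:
$H = 37440$ ($H = \left(-1040\right) \left(-36\right) = 37440$)
$H - 29595 = 37440 - 29595 = 7845$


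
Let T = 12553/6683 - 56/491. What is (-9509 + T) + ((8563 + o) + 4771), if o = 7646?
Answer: 37646189538/3281353 ≈ 11473.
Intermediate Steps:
T = 5789275/3281353 (T = 12553*(1/6683) - 56*1/491 = 12553/6683 - 56/491 = 5789275/3281353 ≈ 1.7643)
(-9509 + T) + ((8563 + o) + 4771) = (-9509 + 5789275/3281353) + ((8563 + 7646) + 4771) = -31196596402/3281353 + (16209 + 4771) = -31196596402/3281353 + 20980 = 37646189538/3281353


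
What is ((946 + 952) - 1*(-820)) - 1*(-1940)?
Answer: 4658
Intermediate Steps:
((946 + 952) - 1*(-820)) - 1*(-1940) = (1898 + 820) + 1940 = 2718 + 1940 = 4658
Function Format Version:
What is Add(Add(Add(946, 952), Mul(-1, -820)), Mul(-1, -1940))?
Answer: 4658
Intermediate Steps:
Add(Add(Add(946, 952), Mul(-1, -820)), Mul(-1, -1940)) = Add(Add(1898, 820), 1940) = Add(2718, 1940) = 4658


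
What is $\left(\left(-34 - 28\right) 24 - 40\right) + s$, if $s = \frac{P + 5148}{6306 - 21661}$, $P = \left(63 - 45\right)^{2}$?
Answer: $- \frac{23467912}{15355} \approx -1528.4$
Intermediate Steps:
$P = 324$ ($P = 18^{2} = 324$)
$s = - \frac{5472}{15355}$ ($s = \frac{324 + 5148}{6306 - 21661} = \frac{5472}{-15355} = 5472 \left(- \frac{1}{15355}\right) = - \frac{5472}{15355} \approx -0.35637$)
$\left(\left(-34 - 28\right) 24 - 40\right) + s = \left(\left(-34 - 28\right) 24 - 40\right) - \frac{5472}{15355} = \left(\left(-62\right) 24 - 40\right) - \frac{5472}{15355} = \left(-1488 - 40\right) - \frac{5472}{15355} = -1528 - \frac{5472}{15355} = - \frac{23467912}{15355}$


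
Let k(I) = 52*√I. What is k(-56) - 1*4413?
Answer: -4413 + 104*I*√14 ≈ -4413.0 + 389.13*I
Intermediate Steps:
k(-56) - 1*4413 = 52*√(-56) - 1*4413 = 52*(2*I*√14) - 4413 = 104*I*√14 - 4413 = -4413 + 104*I*√14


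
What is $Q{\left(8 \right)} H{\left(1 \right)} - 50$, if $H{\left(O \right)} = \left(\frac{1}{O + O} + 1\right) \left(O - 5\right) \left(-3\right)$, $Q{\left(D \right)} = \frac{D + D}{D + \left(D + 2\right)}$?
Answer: $-34$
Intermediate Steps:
$Q{\left(D \right)} = \frac{2 D}{2 + 2 D}$ ($Q{\left(D \right)} = \frac{2 D}{D + \left(2 + D\right)} = \frac{2 D}{2 + 2 D}$)
$H{\left(O \right)} = - 3 \left(1 + \frac{1}{2 O}\right) \left(-5 + O\right)$ ($H{\left(O \right)} = \left(\frac{1}{2 O} + 1\right) \left(-5 + O\right) \left(-3\right) = \left(1 + \frac{1}{2 O}\right) \left(-5 + O\right) \left(-3\right) = - 3 \left(1 + \frac{1}{2 O}\right) \left(-5 + O\right)$)
$Q{\left(8 \right)} H{\left(1 \right)} - 50 = \frac{8}{1 + 8} \left(\frac{27}{2} - 3 + \frac{15}{2 \cdot 1}\right) - 50 = \frac{8}{9} \left(\frac{27}{2} - 3 + \frac{15}{2} \cdot 1\right) - 50 = 8 \cdot \frac{1}{9} \left(\frac{27}{2} - 3 + \frac{15}{2}\right) - 50 = \frac{8}{9} \cdot 18 - 50 = 16 - 50 = -34$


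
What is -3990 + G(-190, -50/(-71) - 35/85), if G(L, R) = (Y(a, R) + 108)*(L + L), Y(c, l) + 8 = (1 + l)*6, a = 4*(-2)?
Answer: -54238730/1207 ≈ -44937.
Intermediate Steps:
a = -8
Y(c, l) = -2 + 6*l (Y(c, l) = -8 + (1 + l)*6 = -8 + (6 + 6*l) = -2 + 6*l)
G(L, R) = 2*L*(106 + 6*R) (G(L, R) = ((-2 + 6*R) + 108)*(L + L) = (106 + 6*R)*(2*L) = 2*L*(106 + 6*R))
-3990 + G(-190, -50/(-71) - 35/85) = -3990 + 4*(-190)*(53 + 3*(-50/(-71) - 35/85)) = -3990 + 4*(-190)*(53 + 3*(-50*(-1/71) - 35*1/85)) = -3990 + 4*(-190)*(53 + 3*(50/71 - 7/17)) = -3990 + 4*(-190)*(53 + 3*(353/1207)) = -3990 + 4*(-190)*(53 + 1059/1207) = -3990 + 4*(-190)*(65030/1207) = -3990 - 49422800/1207 = -54238730/1207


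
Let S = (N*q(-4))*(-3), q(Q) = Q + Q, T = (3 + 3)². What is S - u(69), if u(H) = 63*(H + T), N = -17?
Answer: -7023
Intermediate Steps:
T = 36 (T = 6² = 36)
q(Q) = 2*Q
u(H) = 2268 + 63*H (u(H) = 63*(H + 36) = 63*(36 + H) = 2268 + 63*H)
S = -408 (S = -34*(-4)*(-3) = -17*(-8)*(-3) = 136*(-3) = -408)
S - u(69) = -408 - (2268 + 63*69) = -408 - (2268 + 4347) = -408 - 1*6615 = -408 - 6615 = -7023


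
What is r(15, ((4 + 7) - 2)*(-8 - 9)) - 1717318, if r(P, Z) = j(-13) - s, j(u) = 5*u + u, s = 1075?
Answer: -1718471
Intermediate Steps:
j(u) = 6*u
r(P, Z) = -1153 (r(P, Z) = 6*(-13) - 1*1075 = -78 - 1075 = -1153)
r(15, ((4 + 7) - 2)*(-8 - 9)) - 1717318 = -1153 - 1717318 = -1718471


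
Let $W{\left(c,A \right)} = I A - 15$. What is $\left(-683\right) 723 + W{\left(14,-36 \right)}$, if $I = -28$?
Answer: $-492816$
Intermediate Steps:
$W{\left(c,A \right)} = -15 - 28 A$ ($W{\left(c,A \right)} = - 28 A - 15 = -15 - 28 A$)
$\left(-683\right) 723 + W{\left(14,-36 \right)} = \left(-683\right) 723 - -993 = -493809 + \left(-15 + 1008\right) = -493809 + 993 = -492816$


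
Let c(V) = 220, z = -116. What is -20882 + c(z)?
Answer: -20662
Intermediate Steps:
-20882 + c(z) = -20882 + 220 = -20662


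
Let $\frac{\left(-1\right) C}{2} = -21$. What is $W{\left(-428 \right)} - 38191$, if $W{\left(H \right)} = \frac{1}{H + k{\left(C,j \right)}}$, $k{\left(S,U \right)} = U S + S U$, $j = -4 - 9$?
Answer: $- \frac{58050321}{1520} \approx -38191.0$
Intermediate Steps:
$j = -13$
$C = 42$ ($C = \left(-2\right) \left(-21\right) = 42$)
$k{\left(S,U \right)} = 2 S U$ ($k{\left(S,U \right)} = S U + S U = 2 S U$)
$W{\left(H \right)} = \frac{1}{-1092 + H}$ ($W{\left(H \right)} = \frac{1}{H + 2 \cdot 42 \left(-13\right)} = \frac{1}{H - 1092} = \frac{1}{-1092 + H}$)
$W{\left(-428 \right)} - 38191 = \frac{1}{-1092 - 428} - 38191 = \frac{1}{-1520} - 38191 = - \frac{1}{1520} - 38191 = - \frac{58050321}{1520}$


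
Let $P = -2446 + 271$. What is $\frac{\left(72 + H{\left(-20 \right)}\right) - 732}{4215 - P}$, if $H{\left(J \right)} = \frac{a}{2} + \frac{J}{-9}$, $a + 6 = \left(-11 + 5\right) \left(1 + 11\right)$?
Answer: $- \frac{6271}{57510} \approx -0.10904$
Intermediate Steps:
$P = -2175$
$a = -78$ ($a = -6 + \left(-11 + 5\right) \left(1 + 11\right) = -6 - 72 = -78$)
$H{\left(J \right)} = -39 - \frac{J}{9}$ ($H{\left(J \right)} = - \frac{78}{2} + \frac{J}{-9} = \left(-78\right) \frac{1}{2} + J \left(- \frac{1}{9}\right) = -39 - \frac{J}{9}$)
$\frac{\left(72 + H{\left(-20 \right)}\right) - 732}{4215 - P} = \frac{\left(72 - \frac{331}{9}\right) - 732}{4215 - -2175} = \frac{\left(72 + \left(-39 + \frac{20}{9}\right)\right) - 732}{4215 + 2175} = \frac{\left(72 - \frac{331}{9}\right) - 732}{6390} = \left(\frac{317}{9} - 732\right) \frac{1}{6390} = \left(- \frac{6271}{9}\right) \frac{1}{6390} = - \frac{6271}{57510}$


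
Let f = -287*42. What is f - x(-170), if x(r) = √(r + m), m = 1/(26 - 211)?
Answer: -12054 - I*√5818435/185 ≈ -12054.0 - 13.039*I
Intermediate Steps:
m = -1/185 (m = 1/(-185) = -1/185 ≈ -0.0054054)
x(r) = √(-1/185 + r) (x(r) = √(r - 1/185) = √(-1/185 + r))
f = -12054
f - x(-170) = -12054 - √(-185 + 34225*(-170))/185 = -12054 - √(-185 - 5818250)/185 = -12054 - √(-5818435)/185 = -12054 - I*√5818435/185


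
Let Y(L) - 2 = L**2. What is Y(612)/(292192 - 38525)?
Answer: 374546/253667 ≈ 1.4765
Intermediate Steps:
Y(L) = 2 + L**2
Y(612)/(292192 - 38525) = (2 + 612**2)/(292192 - 38525) = (2 + 374544)/253667 = 374546*(1/253667) = 374546/253667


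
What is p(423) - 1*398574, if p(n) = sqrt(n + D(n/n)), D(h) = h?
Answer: -398574 + 2*sqrt(106) ≈ -3.9855e+5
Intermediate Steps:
p(n) = sqrt(1 + n) (p(n) = sqrt(n + n/n) = sqrt(n + 1) = sqrt(1 + n))
p(423) - 1*398574 = sqrt(1 + 423) - 1*398574 = sqrt(424) - 398574 = 2*sqrt(106) - 398574 = -398574 + 2*sqrt(106)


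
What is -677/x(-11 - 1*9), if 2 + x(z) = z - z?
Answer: 677/2 ≈ 338.50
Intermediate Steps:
x(z) = -2 (x(z) = -2 + (z - z) = -2 + 0 = -2)
-677/x(-11 - 1*9) = -677/(-2) = -677*(-½) = 677/2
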